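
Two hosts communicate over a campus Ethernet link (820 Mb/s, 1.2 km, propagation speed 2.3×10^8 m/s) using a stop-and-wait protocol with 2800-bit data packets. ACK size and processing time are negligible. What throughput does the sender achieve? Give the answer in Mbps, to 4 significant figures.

t_tx = L/R = 2800/820000000 = 3.41463e-06 s.
t_prop = 1200/2.3e+08 = 5.21739e-06 s; RTT = 1.04348e-05 s.
Cycle = t_tx + RTT = 1.38494e-05 s.
Throughput = L / cycle = 2800 / 1.38494e-05 = 202.2 Mbps.

202.2 Mbps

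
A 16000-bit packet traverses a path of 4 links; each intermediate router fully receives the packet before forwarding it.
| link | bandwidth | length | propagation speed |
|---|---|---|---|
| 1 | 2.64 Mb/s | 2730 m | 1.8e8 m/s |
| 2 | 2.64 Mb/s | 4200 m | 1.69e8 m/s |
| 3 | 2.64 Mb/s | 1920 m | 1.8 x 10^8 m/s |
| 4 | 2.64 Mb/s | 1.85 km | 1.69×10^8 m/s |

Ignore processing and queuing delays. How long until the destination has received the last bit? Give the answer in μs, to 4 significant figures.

Transmission delay per hop = L/R = 16000/2640000 = 6060.61 μs; 4 hops → 24242.4 μs.
Propagation delays (d/s per hop): 15.1667, 24.8521, 10.6667, 10.9467 μs; sum = 61.6321 μs.
End-to-end = 24300 μs.

24300 μs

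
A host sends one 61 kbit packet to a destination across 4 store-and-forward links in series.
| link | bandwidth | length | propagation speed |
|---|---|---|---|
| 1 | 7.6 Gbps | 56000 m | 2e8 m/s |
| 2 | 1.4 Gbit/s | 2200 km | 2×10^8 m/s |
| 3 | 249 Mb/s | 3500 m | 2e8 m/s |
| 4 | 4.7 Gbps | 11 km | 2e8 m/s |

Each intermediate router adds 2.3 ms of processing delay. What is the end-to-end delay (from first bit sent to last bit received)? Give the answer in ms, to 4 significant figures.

L = 61000 bits.
Transmission delays (L/R per hop): 0.00802632, 0.0435714, 0.24498, 0.0129787 ms; sum = 0.309556 ms.
Propagation delays (d/s per hop): 0.28, 11, 0.0175, 0.055 ms; sum = 11.3525 ms.
Processing at 3 router(s): 3 × 2.3 ms = 6.9 ms.
End-to-end = 18.56 ms.

18.56 ms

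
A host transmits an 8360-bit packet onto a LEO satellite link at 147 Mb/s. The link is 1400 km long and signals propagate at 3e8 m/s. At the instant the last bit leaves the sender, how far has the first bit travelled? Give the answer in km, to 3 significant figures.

17.1 km

t_tx = L/R = 8360/147000000 = 5.68707e-05 s.
Distance = s × t_tx = 300000000 × 5.68707e-05 = 17.1 km.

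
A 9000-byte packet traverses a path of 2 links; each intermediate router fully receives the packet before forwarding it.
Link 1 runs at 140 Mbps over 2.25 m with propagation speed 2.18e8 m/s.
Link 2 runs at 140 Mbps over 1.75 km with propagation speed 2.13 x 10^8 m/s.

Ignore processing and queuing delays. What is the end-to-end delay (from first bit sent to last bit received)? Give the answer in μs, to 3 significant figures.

1040 μs

L = 9000 × 8 = 72000 bits.
Transmission delay per hop = L/R = 72000/140000000 = 514.286 μs; 2 hops → 1028.57 μs.
Propagation delays (d/s per hop): 0.0103211, 8.21596 μs; sum = 8.22628 μs.
End-to-end = 1040 μs.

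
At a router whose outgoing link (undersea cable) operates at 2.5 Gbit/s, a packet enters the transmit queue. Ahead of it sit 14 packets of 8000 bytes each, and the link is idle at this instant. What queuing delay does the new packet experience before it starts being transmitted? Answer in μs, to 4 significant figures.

Each queued packet: L/R = 64000/2500000000 = 25.6 μs.
14 queued → 358.4 μs.
Queuing delay = 358.4 μs.

358.4 μs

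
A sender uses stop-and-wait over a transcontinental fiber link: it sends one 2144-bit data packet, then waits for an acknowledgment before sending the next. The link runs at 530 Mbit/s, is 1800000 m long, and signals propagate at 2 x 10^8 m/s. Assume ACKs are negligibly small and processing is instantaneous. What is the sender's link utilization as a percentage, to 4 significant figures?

0.02247 %

t_tx = L/R = 2144/530000000 = 4.04528e-06 s.
t_prop = 1800000/200000000 = 0.009 s; RTT = 0.018 s.
Cycle = t_tx + RTT = 0.018004 s.
Utilization = t_tx / cycle = 4.04528e-06/0.018004 = 0.02247 %.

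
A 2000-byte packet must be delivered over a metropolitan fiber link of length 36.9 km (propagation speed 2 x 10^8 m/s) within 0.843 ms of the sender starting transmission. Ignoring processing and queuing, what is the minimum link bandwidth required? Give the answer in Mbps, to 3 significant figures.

L = 16000 bits.
Propagation delay = 36900 / 200000000 = 0.1845 ms.
Transmission budget = 0.843 − 0.1845 = 0.6585 ms.
R ≥ L / t_tx = 16000 bits / 0.0006585 s = 24.3 Mbps.

24.3 Mbps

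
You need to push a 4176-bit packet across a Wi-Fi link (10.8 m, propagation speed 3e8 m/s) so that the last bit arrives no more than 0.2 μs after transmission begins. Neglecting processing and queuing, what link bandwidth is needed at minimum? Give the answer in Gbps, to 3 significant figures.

Propagation delay = 10.8 / 300000000 = 0.036 μs.
Transmission budget = 0.2 − 0.036 = 0.164 μs.
R ≥ L / t_tx = 4176 bits / 1.64e-07 s = 25.5 Gbps.

25.5 Gbps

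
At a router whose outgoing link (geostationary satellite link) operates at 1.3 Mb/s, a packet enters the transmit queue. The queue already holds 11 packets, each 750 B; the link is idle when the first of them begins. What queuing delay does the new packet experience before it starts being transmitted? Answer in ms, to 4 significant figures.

50.77 ms

Each queued packet: L/R = 6000/1300000 = 4.61538 ms.
11 queued → 50.7692 ms.
Queuing delay = 50.77 ms.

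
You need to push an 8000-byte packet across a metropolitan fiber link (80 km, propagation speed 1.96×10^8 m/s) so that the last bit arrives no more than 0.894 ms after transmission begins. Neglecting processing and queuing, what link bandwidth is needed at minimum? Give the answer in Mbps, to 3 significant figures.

L = 64000 bits.
Propagation delay = 80000 / 196000000 = 0.408163 ms.
Transmission budget = 0.894 − 0.408163 = 0.485837 ms.
R ≥ L / t_tx = 64000 bits / 0.000485837 s = 132 Mbps.

132 Mbps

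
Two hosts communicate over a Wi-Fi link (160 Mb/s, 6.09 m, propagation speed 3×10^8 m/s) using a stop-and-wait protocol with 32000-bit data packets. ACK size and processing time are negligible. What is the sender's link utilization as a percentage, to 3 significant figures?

100 %

t_tx = L/R = 32000/160000000 = 0.0002 s.
t_prop = 6.09/300000000 = 2.03e-08 s; RTT = 4.06e-08 s.
Cycle = t_tx + RTT = 0.000200041 s.
Utilization = t_tx / cycle = 0.0002/0.000200041 = 100 %.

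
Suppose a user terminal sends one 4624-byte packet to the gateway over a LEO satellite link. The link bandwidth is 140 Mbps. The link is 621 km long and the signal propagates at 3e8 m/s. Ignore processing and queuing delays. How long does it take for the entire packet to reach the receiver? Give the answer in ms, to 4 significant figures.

2.334 ms

L = 4624 × 8 = 36992 bits.
Transmission delay = L/R = 36992 / 140000000 = 0.264229 ms.
Propagation delay = d/s = 621000 m / 300000000 m/s = 2.07 ms.
Total = 2.334 ms.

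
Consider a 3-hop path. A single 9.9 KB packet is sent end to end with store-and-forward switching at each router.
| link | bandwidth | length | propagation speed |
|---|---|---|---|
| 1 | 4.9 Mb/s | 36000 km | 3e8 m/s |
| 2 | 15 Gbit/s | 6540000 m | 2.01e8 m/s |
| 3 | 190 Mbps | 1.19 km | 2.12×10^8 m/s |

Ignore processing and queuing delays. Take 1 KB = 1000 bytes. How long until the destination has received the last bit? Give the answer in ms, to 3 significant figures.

L = 79200 bits.
Transmission delays (L/R per hop): 16.1633, 0.00528, 0.416842 ms; sum = 16.5854 ms.
Propagation delays (d/s per hop): 120, 32.5373, 0.00561321 ms; sum = 152.543 ms.
End-to-end = 169 ms.

169 ms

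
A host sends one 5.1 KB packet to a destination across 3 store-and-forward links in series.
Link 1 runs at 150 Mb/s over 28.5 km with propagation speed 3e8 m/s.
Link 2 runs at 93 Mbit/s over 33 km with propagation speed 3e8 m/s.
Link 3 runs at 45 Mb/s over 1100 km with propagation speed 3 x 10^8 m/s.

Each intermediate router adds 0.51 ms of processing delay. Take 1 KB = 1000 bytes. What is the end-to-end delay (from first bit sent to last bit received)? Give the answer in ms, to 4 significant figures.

6.509 ms

L = 40800 bits.
Transmission delays (L/R per hop): 0.272, 0.43871, 0.906667 ms; sum = 1.61738 ms.
Propagation delays (d/s per hop): 0.095, 0.11, 3.66667 ms; sum = 3.87167 ms.
Processing at 2 router(s): 2 × 0.51 ms = 1.02 ms.
End-to-end = 6.509 ms.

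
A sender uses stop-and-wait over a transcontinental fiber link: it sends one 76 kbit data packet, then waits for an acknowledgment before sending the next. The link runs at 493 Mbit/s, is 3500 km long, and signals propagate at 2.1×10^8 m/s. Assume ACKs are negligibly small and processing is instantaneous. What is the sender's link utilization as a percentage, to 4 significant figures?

0.4603 %

t_tx = L/R = 76000/493000000 = 0.000154158 s.
t_prop = 3500000/210000000 = 0.0166667 s; RTT = 0.0333333 s.
Cycle = t_tx + RTT = 0.0334875 s.
Utilization = t_tx / cycle = 0.000154158/0.0334875 = 0.4603 %.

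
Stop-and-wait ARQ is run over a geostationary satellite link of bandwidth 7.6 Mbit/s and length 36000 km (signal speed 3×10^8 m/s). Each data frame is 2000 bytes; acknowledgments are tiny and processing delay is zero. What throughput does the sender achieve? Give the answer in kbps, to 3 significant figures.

t_tx = L/R = 16000/7600000 = 0.00210526 s.
t_prop = 36000000/300000000 = 0.12 s; RTT = 0.24 s.
Cycle = t_tx + RTT = 0.242105 s.
Throughput = L / cycle = 16000 / 0.242105 = 66.1 kbps.

66.1 kbps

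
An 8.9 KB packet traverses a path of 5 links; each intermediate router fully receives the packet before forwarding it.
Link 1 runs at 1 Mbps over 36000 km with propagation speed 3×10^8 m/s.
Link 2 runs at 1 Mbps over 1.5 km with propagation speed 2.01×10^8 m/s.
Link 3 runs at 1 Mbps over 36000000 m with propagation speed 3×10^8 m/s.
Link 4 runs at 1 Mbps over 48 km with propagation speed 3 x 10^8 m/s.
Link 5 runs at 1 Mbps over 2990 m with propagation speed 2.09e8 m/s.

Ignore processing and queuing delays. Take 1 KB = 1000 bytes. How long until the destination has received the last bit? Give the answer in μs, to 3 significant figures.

L = 71200 bits.
Transmission delay per hop = L/R = 71200/1000000 = 71200 μs; 5 hops → 356000 μs.
Propagation delays (d/s per hop): 120000, 7.46269, 120000, 160, 14.3062 μs; sum = 240182 μs.
End-to-end = 596000 μs.

596000 μs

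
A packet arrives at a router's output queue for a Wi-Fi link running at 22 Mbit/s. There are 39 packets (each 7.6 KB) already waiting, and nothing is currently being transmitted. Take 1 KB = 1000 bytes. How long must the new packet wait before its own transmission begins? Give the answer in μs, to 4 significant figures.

107800 μs

Each queued packet: L/R = 60800/22000000 = 2763.64 μs.
39 queued → 107782 μs.
Queuing delay = 107800 μs.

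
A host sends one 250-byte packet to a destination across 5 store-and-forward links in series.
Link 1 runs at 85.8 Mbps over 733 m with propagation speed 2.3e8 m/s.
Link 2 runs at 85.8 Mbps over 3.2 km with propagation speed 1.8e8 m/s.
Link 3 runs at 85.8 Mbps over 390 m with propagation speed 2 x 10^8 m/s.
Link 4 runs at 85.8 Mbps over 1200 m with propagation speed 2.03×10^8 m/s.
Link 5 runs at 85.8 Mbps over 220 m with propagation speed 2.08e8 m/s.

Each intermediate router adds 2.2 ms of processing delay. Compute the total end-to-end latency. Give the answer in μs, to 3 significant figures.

L = 250 × 8 = 2000 bits.
Transmission delay per hop = L/R = 2000/85800000 = 23.31 μs; 5 hops → 116.55 μs.
Propagation delays (d/s per hop): 3.18696, 17.7778, 1.95, 5.91133, 1.05769 μs; sum = 29.8838 μs.
Processing at 4 router(s): 4 × 2.2 ms = 8800 μs.
End-to-end = 8950 μs.

8950 μs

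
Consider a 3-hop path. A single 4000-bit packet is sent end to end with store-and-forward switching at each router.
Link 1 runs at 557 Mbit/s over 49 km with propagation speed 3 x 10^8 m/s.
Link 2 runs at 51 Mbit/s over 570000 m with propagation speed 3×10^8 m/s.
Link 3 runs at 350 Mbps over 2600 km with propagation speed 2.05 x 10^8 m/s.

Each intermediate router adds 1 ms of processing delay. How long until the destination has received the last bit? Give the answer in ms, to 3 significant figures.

16.8 ms

Transmission delays (L/R per hop): 0.00718133, 0.0784314, 0.0114286 ms; sum = 0.0970413 ms.
Propagation delays (d/s per hop): 0.163333, 1.9, 12.6829 ms; sum = 14.7463 ms.
Processing at 2 router(s): 2 × 1 ms = 2 ms.
End-to-end = 16.8 ms.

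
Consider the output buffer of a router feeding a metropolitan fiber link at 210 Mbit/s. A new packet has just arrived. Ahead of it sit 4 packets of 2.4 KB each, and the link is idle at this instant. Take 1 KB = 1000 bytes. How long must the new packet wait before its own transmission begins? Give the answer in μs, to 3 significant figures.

366 μs

Each queued packet: L/R = 19200/210000000 = 91.4286 μs.
4 queued → 365.714 μs.
Queuing delay = 366 μs.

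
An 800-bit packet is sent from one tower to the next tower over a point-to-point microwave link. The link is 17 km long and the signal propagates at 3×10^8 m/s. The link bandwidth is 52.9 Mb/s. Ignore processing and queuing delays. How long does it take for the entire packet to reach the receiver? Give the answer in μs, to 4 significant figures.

71.79 μs

Transmission delay = L/R = 800 / 52900000 = 15.1229 μs.
Propagation delay = d/s = 17000 m / 300000000 m/s = 56.6667 μs.
Total = 71.79 μs.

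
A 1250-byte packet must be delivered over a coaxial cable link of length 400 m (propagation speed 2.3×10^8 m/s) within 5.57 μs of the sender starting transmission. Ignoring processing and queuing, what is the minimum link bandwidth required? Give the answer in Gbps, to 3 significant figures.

L = 10000 bits.
Propagation delay = 400 / 2.3e+08 = 1.73913 μs.
Transmission budget = 5.57 − 1.73913 = 3.83087 μs.
R ≥ L / t_tx = 10000 bits / 3.83087e-06 s = 2.61 Gbps.

2.61 Gbps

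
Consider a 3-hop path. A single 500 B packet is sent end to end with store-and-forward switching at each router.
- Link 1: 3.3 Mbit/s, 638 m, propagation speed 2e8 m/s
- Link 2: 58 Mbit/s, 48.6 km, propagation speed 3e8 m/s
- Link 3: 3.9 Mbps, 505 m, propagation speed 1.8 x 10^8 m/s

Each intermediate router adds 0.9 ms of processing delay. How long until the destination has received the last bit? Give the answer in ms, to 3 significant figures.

L = 500 × 8 = 4000 bits.
Transmission delays (L/R per hop): 1.21212, 0.0689655, 1.02564 ms; sum = 2.30673 ms.
Propagation delays (d/s per hop): 0.00319, 0.162, 0.00280556 ms; sum = 0.167996 ms.
Processing at 2 router(s): 2 × 0.9 ms = 1.8 ms.
End-to-end = 4.27 ms.

4.27 ms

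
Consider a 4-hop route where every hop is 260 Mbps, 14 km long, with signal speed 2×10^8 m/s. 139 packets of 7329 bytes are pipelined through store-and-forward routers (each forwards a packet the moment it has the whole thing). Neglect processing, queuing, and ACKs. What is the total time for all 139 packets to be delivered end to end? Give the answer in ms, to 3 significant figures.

32.3 ms

Per-hop transmission t_tx = L/R = 58632/260000000 = 0.225508 ms.
Per-hop propagation t_prop = 14000/200000000 = 0.07 ms.
Pipeline fill: first packet needs 4·t_tx to clear all hops; remaining 138 packets each add one t_tx.
Total = (4+139-1)·t_tx + 4·t_prop = 142·0.225508 + 4·0.07 = 32.3 ms.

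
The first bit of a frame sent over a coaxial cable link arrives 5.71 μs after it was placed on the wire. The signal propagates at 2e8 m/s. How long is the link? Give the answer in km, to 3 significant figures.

d = s × t_prop = 200000000 × 5.71e-06 = 1.14 km.

1.14 km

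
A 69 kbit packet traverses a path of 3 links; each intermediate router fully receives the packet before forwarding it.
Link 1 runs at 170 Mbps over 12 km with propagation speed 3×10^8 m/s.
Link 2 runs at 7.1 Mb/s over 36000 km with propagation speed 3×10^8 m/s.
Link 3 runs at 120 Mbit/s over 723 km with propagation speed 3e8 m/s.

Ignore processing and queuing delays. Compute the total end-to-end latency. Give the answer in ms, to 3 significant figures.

133 ms

L = 69000 bits.
Transmission delays (L/R per hop): 0.405882, 9.71831, 0.575 ms; sum = 10.6992 ms.
Propagation delays (d/s per hop): 0.04, 120, 2.41 ms; sum = 122.45 ms.
End-to-end = 133 ms.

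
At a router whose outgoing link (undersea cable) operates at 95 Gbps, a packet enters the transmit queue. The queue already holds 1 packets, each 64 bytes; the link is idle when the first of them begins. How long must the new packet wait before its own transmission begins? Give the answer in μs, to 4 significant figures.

Each queued packet: L/R = 512/95000000000 = 0.00538947 μs.
1 queued → 0.00538947 μs.
Queuing delay = 0.005389 μs.

0.005389 μs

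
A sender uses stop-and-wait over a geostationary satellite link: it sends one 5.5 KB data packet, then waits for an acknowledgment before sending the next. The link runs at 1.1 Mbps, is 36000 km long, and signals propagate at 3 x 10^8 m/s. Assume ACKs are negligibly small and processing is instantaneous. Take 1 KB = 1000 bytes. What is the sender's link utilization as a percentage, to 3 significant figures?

t_tx = L/R = 44000/1100000 = 0.04 s.
t_prop = 36000000/300000000 = 0.12 s; RTT = 0.24 s.
Cycle = t_tx + RTT = 0.28 s.
Utilization = t_tx / cycle = 0.04/0.28 = 14.3 %.

14.3 %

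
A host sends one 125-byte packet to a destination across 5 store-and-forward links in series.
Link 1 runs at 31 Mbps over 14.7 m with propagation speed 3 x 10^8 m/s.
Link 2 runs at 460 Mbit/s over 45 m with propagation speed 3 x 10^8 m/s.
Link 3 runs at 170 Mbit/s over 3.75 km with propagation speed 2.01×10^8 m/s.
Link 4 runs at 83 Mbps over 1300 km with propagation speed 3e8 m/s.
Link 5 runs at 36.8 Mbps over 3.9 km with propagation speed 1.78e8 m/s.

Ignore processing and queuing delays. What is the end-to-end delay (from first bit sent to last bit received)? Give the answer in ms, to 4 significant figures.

4.454 ms

L = 125 × 8 = 1000 bits.
Transmission delays (L/R per hop): 0.0322581, 0.00217391, 0.00588235, 0.0120482, 0.0271739 ms; sum = 0.0795364 ms.
Propagation delays (d/s per hop): 4.9e-05, 0.00015, 0.0186567, 4.33333, 0.0219101 ms; sum = 4.3741 ms.
End-to-end = 4.454 ms.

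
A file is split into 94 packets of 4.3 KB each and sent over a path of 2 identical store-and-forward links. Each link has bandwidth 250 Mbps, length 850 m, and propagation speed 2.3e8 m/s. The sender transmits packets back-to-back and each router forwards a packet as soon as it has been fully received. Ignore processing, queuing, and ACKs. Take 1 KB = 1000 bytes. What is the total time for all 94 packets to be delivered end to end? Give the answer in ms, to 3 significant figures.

13.1 ms

Per-hop transmission t_tx = L/R = 34400/250000000 = 0.1376 ms.
Per-hop propagation t_prop = 850/2.3e+08 = 0.00369565 ms.
Pipeline fill: first packet needs 2·t_tx to clear all hops; remaining 93 packets each add one t_tx.
Total = (2+94-1)·t_tx + 2·t_prop = 95·0.1376 + 2·0.00369565 = 13.1 ms.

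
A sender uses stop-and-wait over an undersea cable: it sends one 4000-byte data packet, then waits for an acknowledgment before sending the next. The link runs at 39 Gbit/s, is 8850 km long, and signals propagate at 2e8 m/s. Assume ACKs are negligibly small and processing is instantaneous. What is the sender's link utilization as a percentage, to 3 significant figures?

t_tx = L/R = 32000/39000000000 = 8.20513e-07 s.
t_prop = 8850000/200000000 = 0.04425 s; RTT = 0.0885 s.
Cycle = t_tx + RTT = 0.0885008 s.
Utilization = t_tx / cycle = 8.20513e-07/0.0885008 = 0.000927 %.

0.000927 %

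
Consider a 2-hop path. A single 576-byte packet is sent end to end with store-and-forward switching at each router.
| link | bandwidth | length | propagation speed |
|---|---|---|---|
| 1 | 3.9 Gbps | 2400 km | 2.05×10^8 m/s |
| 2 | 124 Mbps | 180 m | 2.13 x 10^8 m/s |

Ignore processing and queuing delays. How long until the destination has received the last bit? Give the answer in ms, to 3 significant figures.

L = 576 × 8 = 4608 bits.
Transmission delays (L/R per hop): 0.00118154, 0.0371613 ms; sum = 0.0383428 ms.
Propagation delays (d/s per hop): 11.7073, 0.00084507 ms; sum = 11.7082 ms.
End-to-end = 11.7 ms.

11.7 ms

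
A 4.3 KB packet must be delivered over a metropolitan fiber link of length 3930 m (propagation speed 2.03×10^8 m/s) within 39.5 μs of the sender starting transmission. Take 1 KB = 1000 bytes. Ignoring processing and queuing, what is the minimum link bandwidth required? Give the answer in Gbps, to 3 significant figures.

1.71 Gbps

L = 34400 bits.
Propagation delay = 3930 / 2.03e+08 = 19.3596 μs.
Transmission budget = 39.5 − 19.3596 = 20.1404 μs.
R ≥ L / t_tx = 34400 bits / 2.01404e-05 s = 1.71 Gbps.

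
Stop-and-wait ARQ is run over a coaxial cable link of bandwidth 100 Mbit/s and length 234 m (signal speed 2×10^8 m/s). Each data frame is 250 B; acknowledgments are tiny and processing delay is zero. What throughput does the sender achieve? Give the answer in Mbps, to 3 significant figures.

t_tx = L/R = 2000/100000000 = 2e-05 s.
t_prop = 234/200000000 = 1.17e-06 s; RTT = 2.34e-06 s.
Cycle = t_tx + RTT = 2.234e-05 s.
Throughput = L / cycle = 2000 / 2.234e-05 = 89.5 Mbps.

89.5 Mbps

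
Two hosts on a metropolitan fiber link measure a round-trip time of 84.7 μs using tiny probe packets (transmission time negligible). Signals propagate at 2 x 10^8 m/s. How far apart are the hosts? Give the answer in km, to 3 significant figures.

One-way propagation = RTT/2 = 42.35 μs.
d = s × t = 200000000 × 4.235e-05 = 8.47 km.

8.47 km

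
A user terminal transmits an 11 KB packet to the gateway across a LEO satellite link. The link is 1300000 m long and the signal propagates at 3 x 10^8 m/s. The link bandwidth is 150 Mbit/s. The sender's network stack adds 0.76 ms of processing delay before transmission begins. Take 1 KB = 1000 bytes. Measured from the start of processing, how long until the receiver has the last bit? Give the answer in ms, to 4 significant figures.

L = 88000 bits.
Transmission delay = L/R = 88000 / 150000000 = 0.586667 ms.
Propagation delay = d/s = 1300000 m / 300000000 m/s = 4.33333 ms.
Plus processing delay 0.76 ms = 0.76 ms.
Total = 5.680 ms.

5.680 ms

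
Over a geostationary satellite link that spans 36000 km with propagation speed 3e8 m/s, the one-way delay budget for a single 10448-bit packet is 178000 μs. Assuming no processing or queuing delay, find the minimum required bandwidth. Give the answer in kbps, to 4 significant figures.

180.1 kbps

Propagation delay = 36000000 / 300000000 = 120000 μs.
Transmission budget = 178000 − 120000 = 58000 μs.
R ≥ L / t_tx = 10448 bits / 0.058 s = 180.1 kbps.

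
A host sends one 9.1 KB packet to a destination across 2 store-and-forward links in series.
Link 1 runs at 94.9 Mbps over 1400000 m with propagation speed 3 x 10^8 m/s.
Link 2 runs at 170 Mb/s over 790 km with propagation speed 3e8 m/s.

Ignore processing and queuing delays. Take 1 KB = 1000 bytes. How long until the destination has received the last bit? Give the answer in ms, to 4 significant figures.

L = 72800 bits.
Transmission delays (L/R per hop): 0.767123, 0.428235 ms; sum = 1.19536 ms.
Propagation delays (d/s per hop): 4.66667, 2.63333 ms; sum = 7.3 ms.
End-to-end = 8.495 ms.

8.495 ms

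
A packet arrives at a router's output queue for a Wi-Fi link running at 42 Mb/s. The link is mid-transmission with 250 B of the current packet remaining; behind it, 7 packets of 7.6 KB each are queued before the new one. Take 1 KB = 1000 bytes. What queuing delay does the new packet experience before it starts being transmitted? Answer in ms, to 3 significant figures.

10.2 ms

Each queued packet: L/R = 60800/42000000 = 1.44762 ms.
7 queued → 10.1333 ms.
Plus remaining 2000 bits of current packet: 0.047619 ms.
Queuing delay = 10.2 ms.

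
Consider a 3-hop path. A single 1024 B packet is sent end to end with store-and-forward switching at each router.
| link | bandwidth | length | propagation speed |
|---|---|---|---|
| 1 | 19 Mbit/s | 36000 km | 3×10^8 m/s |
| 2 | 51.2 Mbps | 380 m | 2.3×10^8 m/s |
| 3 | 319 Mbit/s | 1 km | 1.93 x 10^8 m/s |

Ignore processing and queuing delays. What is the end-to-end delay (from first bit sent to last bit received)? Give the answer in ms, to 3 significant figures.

L = 1024 × 8 = 8192 bits.
Transmission delays (L/R per hop): 0.431158, 0.16, 0.0256803 ms; sum = 0.616838 ms.
Propagation delays (d/s per hop): 120, 0.00165217, 0.00518135 ms; sum = 120.007 ms.
End-to-end = 121 ms.

121 ms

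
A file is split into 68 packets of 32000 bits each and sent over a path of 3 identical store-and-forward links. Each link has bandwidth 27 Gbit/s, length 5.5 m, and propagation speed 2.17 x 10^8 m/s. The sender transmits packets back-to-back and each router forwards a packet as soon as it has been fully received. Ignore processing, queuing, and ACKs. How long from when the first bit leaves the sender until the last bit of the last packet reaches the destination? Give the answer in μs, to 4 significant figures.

Per-hop transmission t_tx = L/R = 32000/27000000000 = 1.18519 μs.
Per-hop propagation t_prop = 5.5/217000000 = 0.0253456 μs.
Pipeline fill: first packet needs 3·t_tx to clear all hops; remaining 67 packets each add one t_tx.
Total = (3+68-1)·t_tx + 3·t_prop = 70·1.18519 + 3·0.0253456 = 83.04 μs.

83.04 μs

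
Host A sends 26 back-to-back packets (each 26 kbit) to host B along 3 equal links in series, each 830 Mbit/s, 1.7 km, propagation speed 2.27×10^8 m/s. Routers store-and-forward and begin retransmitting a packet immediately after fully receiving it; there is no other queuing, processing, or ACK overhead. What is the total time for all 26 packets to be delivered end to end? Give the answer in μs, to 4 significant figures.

Per-hop transmission t_tx = L/R = 26000/830000000 = 31.3253 μs.
Per-hop propagation t_prop = 1700/227000000 = 7.48899 μs.
Pipeline fill: first packet needs 3·t_tx to clear all hops; remaining 25 packets each add one t_tx.
Total = (3+26-1)·t_tx + 3·t_prop = 28·31.3253 + 3·7.48899 = 899.6 μs.

899.6 μs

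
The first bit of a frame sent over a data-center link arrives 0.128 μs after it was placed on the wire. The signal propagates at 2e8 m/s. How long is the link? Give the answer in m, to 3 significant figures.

d = s × t_prop = 200000000 × 1.28e-07 = 25.6 m.

25.6 m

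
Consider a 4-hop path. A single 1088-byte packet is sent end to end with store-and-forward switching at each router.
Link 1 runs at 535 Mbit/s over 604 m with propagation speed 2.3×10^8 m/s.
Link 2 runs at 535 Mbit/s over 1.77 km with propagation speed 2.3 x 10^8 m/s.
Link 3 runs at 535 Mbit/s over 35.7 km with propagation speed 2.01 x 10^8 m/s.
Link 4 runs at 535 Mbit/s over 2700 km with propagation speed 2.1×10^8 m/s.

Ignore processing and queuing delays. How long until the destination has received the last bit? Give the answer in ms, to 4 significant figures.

L = 1088 × 8 = 8704 bits.
Transmission delay per hop = L/R = 8704/535000000 = 0.0162692 ms; 4 hops → 0.0650766 ms.
Propagation delays (d/s per hop): 0.00262609, 0.00769565, 0.177612, 12.8571 ms; sum = 13.0451 ms.
End-to-end = 13.11 ms.

13.11 ms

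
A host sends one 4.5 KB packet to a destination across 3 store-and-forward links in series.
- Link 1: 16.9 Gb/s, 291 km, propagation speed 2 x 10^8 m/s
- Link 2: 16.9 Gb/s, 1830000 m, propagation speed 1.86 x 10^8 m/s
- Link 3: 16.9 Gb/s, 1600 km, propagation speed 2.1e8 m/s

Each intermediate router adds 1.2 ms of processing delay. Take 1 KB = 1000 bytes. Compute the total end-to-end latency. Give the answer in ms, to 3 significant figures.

21.3 ms

L = 36000 bits.
Transmission delay per hop = L/R = 36000/1.69e+10 = 0.00213018 ms; 3 hops → 0.00639053 ms.
Propagation delays (d/s per hop): 1.455, 9.83871, 7.61905 ms; sum = 18.9128 ms.
Processing at 2 router(s): 2 × 1.2 ms = 2.4 ms.
End-to-end = 21.3 ms.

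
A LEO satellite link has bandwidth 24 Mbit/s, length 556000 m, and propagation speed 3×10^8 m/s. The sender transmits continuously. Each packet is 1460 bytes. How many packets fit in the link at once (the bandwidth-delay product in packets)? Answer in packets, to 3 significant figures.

3.81 packets

Propagation delay = 556000 / 300000000 = 0.00185333 s.
BDP = R × t_prop = 24000000 × 0.00185333 = 44480 bits.
In packets of 11680 bits: 3.81 packets.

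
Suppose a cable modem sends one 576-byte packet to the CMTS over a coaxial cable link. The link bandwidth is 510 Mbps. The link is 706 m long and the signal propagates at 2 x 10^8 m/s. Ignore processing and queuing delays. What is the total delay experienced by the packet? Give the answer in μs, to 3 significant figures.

L = 576 × 8 = 4608 bits.
Transmission delay = L/R = 4608 / 510000000 = 9.03529 μs.
Propagation delay = d/s = 706 m / 200000000 m/s = 3.53 μs.
Total = 12.6 μs.

12.6 μs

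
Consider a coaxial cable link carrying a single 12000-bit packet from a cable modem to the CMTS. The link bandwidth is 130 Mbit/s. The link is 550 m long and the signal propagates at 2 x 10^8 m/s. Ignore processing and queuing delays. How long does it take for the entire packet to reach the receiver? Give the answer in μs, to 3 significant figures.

95.1 μs

Transmission delay = L/R = 12000 / 130000000 = 92.3077 μs.
Propagation delay = d/s = 550 m / 200000000 m/s = 2.75 μs.
Total = 95.1 μs.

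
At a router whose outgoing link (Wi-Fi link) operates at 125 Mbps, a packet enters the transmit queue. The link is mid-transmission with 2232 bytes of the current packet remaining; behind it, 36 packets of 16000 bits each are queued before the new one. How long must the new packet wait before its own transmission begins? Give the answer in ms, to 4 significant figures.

4.751 ms

Each queued packet: L/R = 16000/125000000 = 0.128 ms.
36 queued → 4.608 ms.
Plus remaining 17856 bits of current packet: 0.142848 ms.
Queuing delay = 4.751 ms.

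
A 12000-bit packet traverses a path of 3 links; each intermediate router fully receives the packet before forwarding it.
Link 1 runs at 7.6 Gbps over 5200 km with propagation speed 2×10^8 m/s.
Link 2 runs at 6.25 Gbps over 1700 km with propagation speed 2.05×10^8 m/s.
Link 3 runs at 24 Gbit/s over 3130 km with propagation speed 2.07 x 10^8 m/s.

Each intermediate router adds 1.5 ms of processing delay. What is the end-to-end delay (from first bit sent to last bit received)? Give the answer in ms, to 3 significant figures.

52.4 ms

Transmission delays (L/R per hop): 0.00157895, 0.00192, 0.0005 ms; sum = 0.00399895 ms.
Propagation delays (d/s per hop): 26, 8.29268, 15.1208 ms; sum = 49.4135 ms.
Processing at 2 router(s): 2 × 1.5 ms = 3 ms.
End-to-end = 52.4 ms.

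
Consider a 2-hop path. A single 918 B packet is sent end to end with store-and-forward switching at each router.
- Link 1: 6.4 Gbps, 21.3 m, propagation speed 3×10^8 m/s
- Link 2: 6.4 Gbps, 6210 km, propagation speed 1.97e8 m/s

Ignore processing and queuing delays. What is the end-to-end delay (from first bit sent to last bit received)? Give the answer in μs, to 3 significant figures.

31500 μs

L = 918 × 8 = 7344 bits.
Transmission delay per hop = L/R = 7344/6400000000 = 1.1475 μs; 2 hops → 2.295 μs.
Propagation delays (d/s per hop): 0.071, 31522.8 μs; sum = 31522.9 μs.
End-to-end = 31500 μs.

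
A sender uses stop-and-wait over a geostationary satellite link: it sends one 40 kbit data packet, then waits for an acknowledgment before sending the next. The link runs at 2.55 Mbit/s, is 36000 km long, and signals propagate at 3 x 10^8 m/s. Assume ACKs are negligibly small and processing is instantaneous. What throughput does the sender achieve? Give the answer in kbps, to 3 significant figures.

t_tx = L/R = 40000/2550000 = 0.0156863 s.
t_prop = 36000000/300000000 = 0.12 s; RTT = 0.24 s.
Cycle = t_tx + RTT = 0.255686 s.
Throughput = L / cycle = 40000 / 0.255686 = 156 kbps.

156 kbps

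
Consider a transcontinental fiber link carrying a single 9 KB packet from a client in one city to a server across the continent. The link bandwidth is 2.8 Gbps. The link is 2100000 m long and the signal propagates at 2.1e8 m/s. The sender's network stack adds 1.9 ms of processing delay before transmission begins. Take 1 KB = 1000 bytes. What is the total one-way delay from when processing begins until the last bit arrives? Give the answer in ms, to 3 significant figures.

11.9 ms

L = 72000 bits.
Transmission delay = L/R = 72000 / 2800000000 = 0.0257143 ms.
Propagation delay = d/s = 2100000 m / 210000000 m/s = 10 ms.
Plus processing delay 1.9 ms = 1.9 ms.
Total = 11.9 ms.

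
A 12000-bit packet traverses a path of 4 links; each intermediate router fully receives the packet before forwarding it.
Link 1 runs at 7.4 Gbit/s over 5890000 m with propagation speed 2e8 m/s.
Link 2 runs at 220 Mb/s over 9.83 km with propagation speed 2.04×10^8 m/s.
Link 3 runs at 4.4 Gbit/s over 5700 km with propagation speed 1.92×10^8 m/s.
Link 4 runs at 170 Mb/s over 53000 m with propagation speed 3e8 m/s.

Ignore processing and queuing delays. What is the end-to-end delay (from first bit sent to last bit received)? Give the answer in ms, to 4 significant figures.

Transmission delays (L/R per hop): 0.00162162, 0.0545455, 0.00272727, 0.0705882 ms; sum = 0.129483 ms.
Propagation delays (d/s per hop): 29.45, 0.0481863, 29.6875, 0.176667 ms; sum = 59.3624 ms.
End-to-end = 59.49 ms.

59.49 ms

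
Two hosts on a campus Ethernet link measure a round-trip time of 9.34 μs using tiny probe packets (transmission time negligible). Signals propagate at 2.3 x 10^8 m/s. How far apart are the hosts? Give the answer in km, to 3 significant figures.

One-way propagation = RTT/2 = 4.67 μs.
d = s × t = 2.3e+08 × 4.67e-06 = 1.07 km.

1.07 km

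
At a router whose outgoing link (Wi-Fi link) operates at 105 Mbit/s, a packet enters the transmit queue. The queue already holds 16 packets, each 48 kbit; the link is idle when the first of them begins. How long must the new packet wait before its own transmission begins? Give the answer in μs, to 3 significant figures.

Each queued packet: L/R = 48000/105000000 = 457.143 μs.
16 queued → 7314.29 μs.
Queuing delay = 7310 μs.

7310 μs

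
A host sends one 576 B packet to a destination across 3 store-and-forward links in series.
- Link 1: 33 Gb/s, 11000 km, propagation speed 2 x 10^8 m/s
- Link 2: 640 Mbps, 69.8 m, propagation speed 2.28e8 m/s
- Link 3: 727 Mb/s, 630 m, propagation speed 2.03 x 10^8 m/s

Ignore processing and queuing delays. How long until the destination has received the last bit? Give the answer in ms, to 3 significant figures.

55.0 ms

L = 576 × 8 = 4608 bits.
Transmission delays (L/R per hop): 0.000139636, 0.0072, 0.00633838 ms; sum = 0.013678 ms.
Propagation delays (d/s per hop): 55, 0.00030614, 0.00310345 ms; sum = 55.0034 ms.
End-to-end = 55.0 ms.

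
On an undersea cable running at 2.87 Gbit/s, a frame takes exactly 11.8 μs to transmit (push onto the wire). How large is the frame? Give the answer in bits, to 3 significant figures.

L = R × t_tx = 2870000000 b/s × 1.18e-05 s = 33866 bits.

33900 bits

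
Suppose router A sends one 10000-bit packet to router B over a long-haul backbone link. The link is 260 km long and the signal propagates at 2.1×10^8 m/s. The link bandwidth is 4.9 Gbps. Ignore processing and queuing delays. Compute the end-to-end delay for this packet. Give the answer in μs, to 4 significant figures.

1240 μs

Transmission delay = L/R = 10000 / 4900000000 = 2.04082 μs.
Propagation delay = d/s = 260000 m / 210000000 m/s = 1238.1 μs.
Total = 1240 μs.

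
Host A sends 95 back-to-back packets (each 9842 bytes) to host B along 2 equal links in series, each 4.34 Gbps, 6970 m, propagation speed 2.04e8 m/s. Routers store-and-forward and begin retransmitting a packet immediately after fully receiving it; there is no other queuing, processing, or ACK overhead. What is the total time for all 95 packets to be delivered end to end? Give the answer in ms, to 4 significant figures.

1.810 ms

Per-hop transmission t_tx = L/R = 78736/4340000000 = 0.0181419 ms.
Per-hop propagation t_prop = 6970/204000000 = 0.0341667 ms.
Pipeline fill: first packet needs 2·t_tx to clear all hops; remaining 94 packets each add one t_tx.
Total = (2+95-1)·t_tx + 2·t_prop = 96·0.0181419 + 2·0.0341667 = 1.810 ms.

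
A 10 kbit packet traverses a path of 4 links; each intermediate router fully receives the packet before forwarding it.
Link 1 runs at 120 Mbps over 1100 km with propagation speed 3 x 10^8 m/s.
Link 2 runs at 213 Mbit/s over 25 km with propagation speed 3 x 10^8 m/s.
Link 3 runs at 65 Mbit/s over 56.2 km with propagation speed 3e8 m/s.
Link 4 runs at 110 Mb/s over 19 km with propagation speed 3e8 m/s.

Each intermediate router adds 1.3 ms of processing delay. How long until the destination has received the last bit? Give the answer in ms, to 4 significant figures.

8.276 ms

L = 10000 bits.
Transmission delays (L/R per hop): 0.0833333, 0.0469484, 0.153846, 0.0909091 ms; sum = 0.375037 ms.
Propagation delays (d/s per hop): 3.66667, 0.0833333, 0.187333, 0.0633333 ms; sum = 4.00067 ms.
Processing at 3 router(s): 3 × 1.3 ms = 3.9 ms.
End-to-end = 8.276 ms.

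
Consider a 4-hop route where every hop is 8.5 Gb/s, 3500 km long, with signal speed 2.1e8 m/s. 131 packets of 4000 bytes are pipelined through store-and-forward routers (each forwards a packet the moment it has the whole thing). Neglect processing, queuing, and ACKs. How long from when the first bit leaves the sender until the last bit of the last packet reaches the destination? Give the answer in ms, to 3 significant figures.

67.2 ms

Per-hop transmission t_tx = L/R = 32000/8500000000 = 0.00376471 ms.
Per-hop propagation t_prop = 3500000/210000000 = 16.6667 ms.
Pipeline fill: first packet needs 4·t_tx to clear all hops; remaining 130 packets each add one t_tx.
Total = (4+131-1)·t_tx + 4·t_prop = 134·0.00376471 + 4·16.6667 = 67.2 ms.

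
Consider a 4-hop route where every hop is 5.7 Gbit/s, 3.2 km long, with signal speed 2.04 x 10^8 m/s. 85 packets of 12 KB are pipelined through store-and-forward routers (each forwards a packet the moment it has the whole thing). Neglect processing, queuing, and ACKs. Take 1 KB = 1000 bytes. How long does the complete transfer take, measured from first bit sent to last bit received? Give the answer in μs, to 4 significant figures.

1545 μs

Per-hop transmission t_tx = L/R = 96000/5700000000 = 16.8421 μs.
Per-hop propagation t_prop = 3200/204000000 = 15.6863 μs.
Pipeline fill: first packet needs 4·t_tx to clear all hops; remaining 84 packets each add one t_tx.
Total = (4+85-1)·t_tx + 4·t_prop = 88·16.8421 + 4·15.6863 = 1545 μs.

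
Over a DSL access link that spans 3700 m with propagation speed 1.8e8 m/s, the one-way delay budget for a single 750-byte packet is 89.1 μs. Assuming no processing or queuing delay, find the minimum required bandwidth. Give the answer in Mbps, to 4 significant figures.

87.53 Mbps

L = 6000 bits.
Propagation delay = 3700 / 180000000 = 20.5556 μs.
Transmission budget = 89.1 − 20.5556 = 68.5444 μs.
R ≥ L / t_tx = 6000 bits / 6.85444e-05 s = 87.53 Mbps.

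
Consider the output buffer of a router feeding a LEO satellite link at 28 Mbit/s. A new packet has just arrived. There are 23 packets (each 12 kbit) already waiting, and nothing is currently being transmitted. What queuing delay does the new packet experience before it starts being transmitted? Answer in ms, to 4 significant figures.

9.857 ms

Each queued packet: L/R = 12000/28000000 = 0.428571 ms.
23 queued → 9.85714 ms.
Queuing delay = 9.857 ms.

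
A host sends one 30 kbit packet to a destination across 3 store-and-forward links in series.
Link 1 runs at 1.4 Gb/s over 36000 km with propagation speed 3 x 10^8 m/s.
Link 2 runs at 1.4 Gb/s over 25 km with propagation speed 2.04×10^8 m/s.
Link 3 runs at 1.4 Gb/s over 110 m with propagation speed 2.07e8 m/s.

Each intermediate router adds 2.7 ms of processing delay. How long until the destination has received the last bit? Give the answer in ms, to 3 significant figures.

L = 30000 bits.
Transmission delay per hop = L/R = 30000/1400000000 = 0.0214286 ms; 3 hops → 0.0642857 ms.
Propagation delays (d/s per hop): 120, 0.122549, 0.000531401 ms; sum = 120.123 ms.
Processing at 2 router(s): 2 × 2.7 ms = 5.4 ms.
End-to-end = 126 ms.

126 ms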